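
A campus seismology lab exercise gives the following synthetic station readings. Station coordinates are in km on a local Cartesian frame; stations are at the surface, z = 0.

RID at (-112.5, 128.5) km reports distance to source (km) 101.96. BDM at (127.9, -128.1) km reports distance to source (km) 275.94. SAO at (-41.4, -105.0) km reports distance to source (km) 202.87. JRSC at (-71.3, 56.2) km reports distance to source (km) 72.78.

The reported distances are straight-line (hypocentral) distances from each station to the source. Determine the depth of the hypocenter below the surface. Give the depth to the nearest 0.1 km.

Each station gives a sphere (x−x_i)² + (y−y_i)² + z² = d_i² (stations at z=0).
Subtracting the RID sphere from BDM and SAO: z² cancels, leaving linear equations in x and y:
480.8 x − 513.2 y = -62147.52
142.2 x − 467.0 y = -47189.94
Solving: x ≈ -31.704, y ≈ 91.395 km (keep extra digits for the depth step; rounded: -31.7, 91.4).
Then from the RID sphere: z² = 101.96² − (x + 112.5)² − (y − 128.5)² with x = -31.704, y = 91.395, so z ≈ 49.911 ≈ 49.9 km.

depth ≈ 49.9 km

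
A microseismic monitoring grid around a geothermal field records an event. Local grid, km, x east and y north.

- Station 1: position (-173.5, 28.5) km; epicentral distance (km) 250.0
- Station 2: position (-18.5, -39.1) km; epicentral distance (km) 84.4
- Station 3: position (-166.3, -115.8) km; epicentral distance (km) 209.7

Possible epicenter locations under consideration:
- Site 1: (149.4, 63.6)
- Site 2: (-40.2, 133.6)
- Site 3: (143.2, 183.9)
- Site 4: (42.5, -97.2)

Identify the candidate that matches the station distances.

Site 4

For each candidate, compare |candidate − station| to the reported distance:
Site 1: residuals Station 1 74.8, Station 2 112.4, Station 3 153.4 → max 153.4 km
Site 2: residuals Station 1 80.3, Station 2 89.7, Station 3 69.8 → max 89.7 km
Site 3: residuals Station 1 102.8, Station 2 191.1, Station 3 221.1 → max 221.1 km
Site 4: residuals Station 1 0.1, Station 2 0.2, Station 3 0.1 → max 0.2 km
Only Site 4 has all residuals ≈ 0.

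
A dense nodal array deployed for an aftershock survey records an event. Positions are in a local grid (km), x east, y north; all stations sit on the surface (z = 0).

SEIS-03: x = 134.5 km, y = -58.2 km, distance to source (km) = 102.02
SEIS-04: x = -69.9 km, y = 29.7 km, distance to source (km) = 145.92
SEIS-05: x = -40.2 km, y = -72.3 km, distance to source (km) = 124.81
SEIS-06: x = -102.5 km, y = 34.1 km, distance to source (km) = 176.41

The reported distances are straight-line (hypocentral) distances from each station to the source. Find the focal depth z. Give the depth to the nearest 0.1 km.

53.0 km

Each station gives a sphere (x−x_i)² + (y−y_i)² + z² = d_i² (stations at z=0).
Subtracting the SEIS-03 sphere from SEIS-04 and SEIS-05: z² cancels, leaving linear equations in x and y:
-408.8 x + 175.8 y = -26593.96
-349.4 x − 28.2 y = -19803.62
Solving: x ≈ 58.002, y ≈ -16.397 km (keep extra digits for the depth step; rounded: 58.0, -16.4).
Then from the SEIS-03 sphere: z² = 102.02² − (x − 134.5)² − (y + 58.2)² with x = 58.002, y = -16.397, so z ≈ 52.997 ≈ 53.0 km.
Check against SEIS-06 (with the unrounded solution): distance 176.41 ≈ 176.41 km. ✓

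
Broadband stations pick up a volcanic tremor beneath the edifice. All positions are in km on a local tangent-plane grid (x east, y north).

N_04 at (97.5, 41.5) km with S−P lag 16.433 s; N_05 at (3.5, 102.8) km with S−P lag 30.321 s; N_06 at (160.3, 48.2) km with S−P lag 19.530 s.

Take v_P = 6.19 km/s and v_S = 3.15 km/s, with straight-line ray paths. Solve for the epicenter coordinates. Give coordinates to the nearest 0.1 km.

Distance from S−P lag: d = Δt · v_P v_S / (v_P − v_S) = Δt · (6.19·3.15)/(6.19−3.15) ≈ 6.4140·Δt.
So d_N_04 = 105.40, d_N_05 = 194.48, d_N_06 = 125.27 km.
Circle about each station: (x − 97.5)² + (y − 41.5)² = 105.40²; (x − 3.5)² + (y − 102.8)² = 194.48²; (x − 160.3)² + (y − 48.2)² = 125.27².
Subtracting the N_04 equation from the N_05 and N_06 equations removes the quadratic terms:
-188.0 x + 122.6 y = -27361.72
125.6 x + 13.4 y = 12207.42
Solving the 2×2 system: x ≈ 104.0, y ≈ -63.7 km.

(104.0, -63.7)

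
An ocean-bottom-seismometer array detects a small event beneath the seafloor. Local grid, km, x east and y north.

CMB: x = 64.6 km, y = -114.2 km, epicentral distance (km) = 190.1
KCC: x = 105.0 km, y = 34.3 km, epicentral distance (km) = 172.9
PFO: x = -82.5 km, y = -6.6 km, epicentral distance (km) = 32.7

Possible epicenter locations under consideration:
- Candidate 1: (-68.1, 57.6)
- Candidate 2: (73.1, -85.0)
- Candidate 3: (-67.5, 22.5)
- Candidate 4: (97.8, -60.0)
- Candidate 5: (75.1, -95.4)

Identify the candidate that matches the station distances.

Candidate 3

For each candidate, compare |candidate − station| to the reported distance:
Candidate 1: residuals CMB 27.0, KCC 1.8, PFO 33.1 → max 33.1 km
Candidate 2: residuals CMB 159.7, KCC 49.4, PFO 141.5 → max 159.7 km
Candidate 3: residuals CMB 0.0, KCC 0.0, PFO 0.0 → max 0.0 km
Candidate 4: residuals CMB 126.5, KCC 78.3, PFO 155.3 → max 155.3 km
Candidate 5: residuals CMB 168.6, KCC 39.8, PFO 148.2 → max 168.6 km
Only Candidate 3 has all residuals ≈ 0.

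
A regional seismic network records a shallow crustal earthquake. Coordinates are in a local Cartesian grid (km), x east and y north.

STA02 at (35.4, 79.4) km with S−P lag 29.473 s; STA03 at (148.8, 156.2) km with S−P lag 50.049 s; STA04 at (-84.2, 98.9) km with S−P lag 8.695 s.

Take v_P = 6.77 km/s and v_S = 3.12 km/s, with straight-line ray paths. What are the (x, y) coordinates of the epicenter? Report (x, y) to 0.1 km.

Distance from S−P lag: d = Δt · v_P v_S / (v_P − v_S) = Δt · (6.77·3.12)/(6.77−3.12) ≈ 5.7870·Δt.
So d_STA02 = 170.56, d_STA03 = 289.63, d_STA04 = 50.32 km.
Circle about each station: (x − 35.4)² + (y − 79.4)² = 170.56²; (x − 148.8)² + (y − 156.2)² = 289.63²; (x + 84.2)² + (y − 98.9)² = 50.32².
Subtracting pairs of circle equations eliminates x²+y² and gives linear equations (the radical axes):
226.8 x + 153.6 y = -15812.46
-239.2 x + 39.0 y = 35871.94
Solving the 2×2 system: x ≈ -134.4, y ≈ 95.5 km.

-134.4 km east, 95.5 km north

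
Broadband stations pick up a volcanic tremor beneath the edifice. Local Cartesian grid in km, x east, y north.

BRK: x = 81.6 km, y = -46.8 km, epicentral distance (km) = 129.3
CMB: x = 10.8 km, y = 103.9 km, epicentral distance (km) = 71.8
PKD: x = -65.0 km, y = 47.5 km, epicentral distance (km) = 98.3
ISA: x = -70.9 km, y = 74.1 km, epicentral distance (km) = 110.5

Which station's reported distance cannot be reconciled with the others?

Solve using three stations at a time. Using CMB, PKD, ISA (subtract circle equations pairwise → linear system) gives (x, y) ≈ (32.7, 35.2).
Distances from that point to each station vs reported:
  BRK: calculated 95.5 vs reported 129.3 → residual 33.8 km
  CMB: calculated 72.1 vs reported 71.8 → residual 0.3 km
  PKD: calculated 98.5 vs reported 98.3 → residual 0.2 km
  ISA: calculated 110.7 vs reported 110.5 → residual 0.2 km
CMB, PKD, ISA are mutually consistent (residuals ≈ 0); BRK is off by 33.8 km.

BRK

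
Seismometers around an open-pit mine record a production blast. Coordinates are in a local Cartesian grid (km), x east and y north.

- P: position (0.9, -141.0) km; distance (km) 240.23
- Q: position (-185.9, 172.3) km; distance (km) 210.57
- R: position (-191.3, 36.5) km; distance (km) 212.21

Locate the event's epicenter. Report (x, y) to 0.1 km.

x ≈ 11.5 km, y ≈ 99.0 km

Circle about each station: (x − 0.9)² + (y + 141.0)² = 240.23²; (x + 185.9)² + (y − 172.3)² = 210.57²; (x + 191.3)² + (y − 36.5)² = 212.21².
Subtracting the P equation from the Q and R equations removes the quadratic terms:
-373.6 x + 626.6 y = 57735.02
-384.4 x + 355.0 y = 30723.50
Solving the 2×2 system: x ≈ 11.5, y ≈ 99.0 km.
Check against P (with the unrounded x, y): √((x − 0.9)²+(y + 141.0)²) = 240.23 ≈ 240.23 km. ✓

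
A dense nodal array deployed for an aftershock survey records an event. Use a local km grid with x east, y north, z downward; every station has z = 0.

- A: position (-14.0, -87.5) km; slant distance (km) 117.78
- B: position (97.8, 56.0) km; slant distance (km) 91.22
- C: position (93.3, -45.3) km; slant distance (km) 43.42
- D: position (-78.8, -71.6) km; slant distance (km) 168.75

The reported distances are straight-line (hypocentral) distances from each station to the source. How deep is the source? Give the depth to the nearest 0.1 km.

depth ≈ 36.2 km

Each station gives a sphere (x−x_i)² + (y−y_i)² + z² = d_i² (stations at z=0).
Subtracting the A sphere from B and C: z² cancels, leaving linear equations in x and y:
223.6 x + 287.0 y = 10399.63
214.6 x + 84.4 y = 14891.56
Solving: x ≈ 79.501, y ≈ -25.703 km (keep extra digits for the depth step; rounded: 79.5, -25.7).
Then from the A sphere: z² = 117.78² − (x + 14.0)² − (y + 87.5)² with x = 79.501, y = -25.703, so z ≈ 36.205 ≈ 36.2 km.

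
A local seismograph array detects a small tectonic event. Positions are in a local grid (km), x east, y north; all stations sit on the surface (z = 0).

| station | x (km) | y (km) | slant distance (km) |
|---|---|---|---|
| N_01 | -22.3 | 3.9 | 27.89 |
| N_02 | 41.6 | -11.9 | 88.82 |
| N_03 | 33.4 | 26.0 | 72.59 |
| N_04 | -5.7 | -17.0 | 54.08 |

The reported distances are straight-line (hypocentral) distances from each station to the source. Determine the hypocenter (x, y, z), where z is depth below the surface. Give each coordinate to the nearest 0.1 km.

Each station gives a sphere (x−x_i)² + (y−y_i)² + z² = d_i² (stations at z=0).
Subtracting the N_01 sphere from N_02 and N_03: z² cancels, leaving linear equations in x and y:
127.8 x − 31.6 y = -5751.47
111.4 x + 44.2 y = -3212.40
Solving: x ≈ -38.797, y ≈ 25.103 km (keep extra digits for the depth step; rounded: -38.8, 25.1).
Then from the N_01 sphere: z² = 27.89² − (x + 22.3)² − (y − 3.9)² with x = -38.797, y = 25.103, so z ≈ 7.492 ≈ 7.5 km.

(-38.8, 25.1, 7.5)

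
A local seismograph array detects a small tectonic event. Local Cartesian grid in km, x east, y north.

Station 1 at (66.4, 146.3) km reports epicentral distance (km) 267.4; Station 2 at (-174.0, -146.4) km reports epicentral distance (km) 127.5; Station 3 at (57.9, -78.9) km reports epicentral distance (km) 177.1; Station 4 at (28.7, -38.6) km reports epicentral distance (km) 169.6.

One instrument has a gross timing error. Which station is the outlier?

Station 3

Solve using three stations at a time. Using Station 1, Station 2, Station 4 (subtract circle equations pairwise → linear system) gives (x, y) ≈ (-140.2, -23.4).
Distances from that point to each station vs reported:
  Station 1: calculated 267.4 vs reported 267.4 → residual 0.0 km
  Station 2: calculated 127.5 vs reported 127.5 → residual 0.0 km
  Station 3: calculated 205.8 vs reported 177.1 → residual 28.7 km
  Station 4: calculated 169.6 vs reported 169.6 → residual 0.0 km
Station 1, Station 2, Station 4 are mutually consistent (residuals ≈ 0); Station 3 is off by 28.7 km.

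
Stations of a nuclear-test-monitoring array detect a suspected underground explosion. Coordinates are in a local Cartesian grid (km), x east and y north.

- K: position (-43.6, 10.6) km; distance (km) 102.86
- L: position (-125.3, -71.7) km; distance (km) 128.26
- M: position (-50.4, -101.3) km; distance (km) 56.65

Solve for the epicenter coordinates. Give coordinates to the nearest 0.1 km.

2.6 km east, -81.3 km north

Circle about each station: (x + 43.6)² + (y − 10.6)² = 102.86²; (x + 125.3)² + (y + 71.7)² = 128.26²; (x + 50.4)² + (y + 101.3)² = 56.65².
Subtracting pairs of circle equations eliminates x²+y² and gives linear equations (the radical axes):
-163.4 x − 164.6 y = 12957.21
-13.6 x − 223.8 y = 18159.49
Solving the 2×2 system: x ≈ 2.6, y ≈ -81.3 km.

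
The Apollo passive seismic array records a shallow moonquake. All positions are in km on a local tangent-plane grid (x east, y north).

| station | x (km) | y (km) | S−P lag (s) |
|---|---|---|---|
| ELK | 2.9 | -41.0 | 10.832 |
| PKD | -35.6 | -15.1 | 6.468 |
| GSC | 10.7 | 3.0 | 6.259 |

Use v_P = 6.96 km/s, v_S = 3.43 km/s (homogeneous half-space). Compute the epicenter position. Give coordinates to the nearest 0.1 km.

-24.1 km east, 27.1 km north

Distance from S−P lag: d = Δt · v_P v_S / (v_P − v_S) = Δt · (6.96·3.43)/(6.96−3.43) ≈ 6.7628·Δt.
So d_ELK = 73.26, d_PKD = 43.74, d_GSC = 42.33 km.
Circle about each station: (x − 2.9)² + (y + 41.0)² = 73.26²; (x + 35.6)² + (y + 15.1)² = 43.74²; (x − 10.7)² + (y − 3.0)² = 42.33².
Subtracting the ELK equation from the PKD and GSC equations removes the quadratic terms:
-77.0 x + 51.8 y = 3259.80
15.6 x + 88.0 y = 2009.28
Solving the 2×2 system: x ≈ -24.1, y ≈ 27.1 km.
Check against ELK (with the unrounded x, y): √((x − 2.9)²+(y + 41.0)²) = 73.26 ≈ 73.26 km. ✓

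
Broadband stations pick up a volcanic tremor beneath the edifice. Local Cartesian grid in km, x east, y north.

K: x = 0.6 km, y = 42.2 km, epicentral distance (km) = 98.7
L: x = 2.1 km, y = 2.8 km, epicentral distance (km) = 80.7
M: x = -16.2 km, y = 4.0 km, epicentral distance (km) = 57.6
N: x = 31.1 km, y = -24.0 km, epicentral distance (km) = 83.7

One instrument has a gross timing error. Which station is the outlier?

L

Solve using three stations at a time. Using K, M, N (subtract circle equations pairwise → linear system) gives (x, y) ≈ (-50.6, -42.2).
Distances from that point to each station vs reported:
  K: calculated 98.7 vs reported 98.7 → residual 0.0 km
  L: calculated 69.3 vs reported 80.7 → residual 11.4 km
  M: calculated 57.6 vs reported 57.6 → residual 0.0 km
  N: calculated 83.7 vs reported 83.7 → residual 0.0 km
K, M, N are mutually consistent (residuals ≈ 0); L is off by 11.4 km.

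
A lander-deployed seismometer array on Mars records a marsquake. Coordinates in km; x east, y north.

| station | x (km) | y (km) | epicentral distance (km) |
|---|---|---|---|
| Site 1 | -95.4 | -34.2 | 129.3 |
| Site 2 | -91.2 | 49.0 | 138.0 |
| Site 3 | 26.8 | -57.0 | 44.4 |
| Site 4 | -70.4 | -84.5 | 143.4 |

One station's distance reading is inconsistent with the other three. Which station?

Site 4

Solve using three stations at a time. Using Site 1, Site 2, Site 3 (subtract circle equations pairwise → linear system) gives (x, y) ≈ (32.1, -12.9).
Distances from that point to each station vs reported:
  Site 1: calculated 129.3 vs reported 129.3 → residual 0.0 km
  Site 2: calculated 138.0 vs reported 138.0 → residual 0.0 km
  Site 3: calculated 44.4 vs reported 44.4 → residual 0.0 km
  Site 4: calculated 125.1 vs reported 143.4 → residual 18.3 km
Site 1, Site 2, Site 3 are mutually consistent (residuals ≈ 0); Site 4 is off by 18.3 km.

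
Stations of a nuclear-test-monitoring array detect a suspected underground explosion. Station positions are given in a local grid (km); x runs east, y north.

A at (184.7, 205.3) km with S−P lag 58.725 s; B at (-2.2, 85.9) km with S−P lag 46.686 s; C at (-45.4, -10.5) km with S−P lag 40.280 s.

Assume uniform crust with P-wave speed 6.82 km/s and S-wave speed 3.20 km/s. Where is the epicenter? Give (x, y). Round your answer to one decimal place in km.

155.1 km east, -147.5 km north

Distance from S−P lag: d = Δt · v_P v_S / (v_P − v_S) = Δt · (6.82·3.20)/(6.82−3.20) ≈ 6.0287·Δt.
So d_A = 354.04, d_B = 281.46, d_C = 242.84 km.
Circle about each station: (x − 184.7)² + (y − 205.3)² = 354.04²; (x + 2.2)² + (y − 85.9)² = 281.46²; (x + 45.4)² + (y + 10.5)² = 242.84².
Subtracting pairs of circle equations eliminates x²+y² and gives linear equations (the radical axes):
-373.8 x − 238.8 y = -22753.94
-460.2 x − 431.6 y = -7717.71
Solving the 2×2 system: x ≈ 155.1, y ≈ -147.5 km.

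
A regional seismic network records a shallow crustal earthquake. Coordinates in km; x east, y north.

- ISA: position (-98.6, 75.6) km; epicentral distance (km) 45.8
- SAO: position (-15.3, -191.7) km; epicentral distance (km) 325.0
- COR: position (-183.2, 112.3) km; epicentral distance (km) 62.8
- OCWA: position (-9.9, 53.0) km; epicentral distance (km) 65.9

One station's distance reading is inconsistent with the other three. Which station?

Solve using three stations at a time. Using ISA, SAO, COR (subtract circle equations pairwise → linear system) gives (x, y) ≈ (-120.5, 115.8).
Distances from that point to each station vs reported:
  ISA: calculated 45.8 vs reported 45.8 → residual 0.0 km
  SAO: calculated 325.0 vs reported 325.0 → residual 0.0 km
  COR: calculated 62.8 vs reported 62.8 → residual 0.0 km
  OCWA: calculated 127.2 vs reported 65.9 → residual 61.3 km
ISA, SAO, COR are mutually consistent (residuals ≈ 0); OCWA is off by 61.3 km.

OCWA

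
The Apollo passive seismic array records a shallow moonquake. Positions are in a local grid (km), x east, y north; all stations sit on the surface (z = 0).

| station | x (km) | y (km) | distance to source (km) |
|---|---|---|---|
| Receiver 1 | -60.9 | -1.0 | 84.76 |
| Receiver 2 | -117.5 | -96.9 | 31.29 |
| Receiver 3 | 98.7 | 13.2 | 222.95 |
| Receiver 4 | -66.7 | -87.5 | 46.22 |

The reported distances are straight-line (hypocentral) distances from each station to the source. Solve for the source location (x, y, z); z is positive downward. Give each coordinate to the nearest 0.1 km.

(-107.5, -70.5, 13.5)

Each station gives a sphere (x−x_i)² + (y−y_i)² + z² = d_i² (stations at z=0).
Subtracting the Receiver 1 sphere from Receiver 2 and Receiver 3: z² cancels, leaving linear equations in x and y:
-113.2 x − 191.8 y = 25691.24
319.2 x + 28.4 y = -36316.32
Solving: x ≈ -107.500, y ≈ -70.502 km (keep extra digits for the depth step; rounded: -107.5, -70.5).
Then from the Receiver 1 sphere: z² = 84.76² − (x + 60.9)² − (y + 1.0)² with x = -107.500, y = -70.502, so z ≈ 13.497 ≈ 13.5 km.
Check against Receiver 4 (with the unrounded solution): distance 46.21 ≈ 46.22 km. ✓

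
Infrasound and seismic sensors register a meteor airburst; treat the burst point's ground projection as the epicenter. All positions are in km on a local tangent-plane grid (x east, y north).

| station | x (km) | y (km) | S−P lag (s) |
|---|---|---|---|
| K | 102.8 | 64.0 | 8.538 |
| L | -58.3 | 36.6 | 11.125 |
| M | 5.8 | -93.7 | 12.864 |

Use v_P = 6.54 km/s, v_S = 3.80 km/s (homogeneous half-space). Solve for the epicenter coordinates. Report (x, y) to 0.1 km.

x ≈ 40.8 km, y ≈ 17.6 km

Distance from S−P lag: d = Δt · v_P v_S / (v_P − v_S) = Δt · (6.54·3.80)/(6.54−3.80) ≈ 9.0701·Δt.
So d_K = 77.44, d_L = 100.90, d_M = 116.68 km.
Circle about each station: (x − 102.8)² + (y − 64.0)² = 77.44²; (x + 58.3)² + (y − 36.6)² = 100.90²; (x − 5.8)² + (y + 93.7)² = 116.68².
Subtracting the K equation from the L and M equations removes the quadratic terms:
-322.2 x − 54.8 y = -14109.25
-194.0 x − 315.4 y = -13467.78
Solving the 2×2 system: x ≈ 40.8, y ≈ 17.6 km.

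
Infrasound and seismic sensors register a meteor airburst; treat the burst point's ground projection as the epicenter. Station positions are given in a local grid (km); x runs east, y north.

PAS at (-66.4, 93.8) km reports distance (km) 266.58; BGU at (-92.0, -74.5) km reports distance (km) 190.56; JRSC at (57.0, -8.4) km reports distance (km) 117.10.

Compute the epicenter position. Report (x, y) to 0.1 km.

Circle about each station: (x + 66.4)² + (y − 93.8)² = 266.58²; (x + 92.0)² + (y + 74.5)² = 190.56²; (x − 57.0)² + (y + 8.4)² = 117.10².
Subtracting the PAS equation from the BGU and JRSC equations removes the quadratic terms:
-51.2 x − 336.6 y = 35558.63
246.8 x − 204.4 y = 47464.65
Solving the 2×2 system: x ≈ 93.1, y ≈ -119.8 km.

(93.1, -119.8)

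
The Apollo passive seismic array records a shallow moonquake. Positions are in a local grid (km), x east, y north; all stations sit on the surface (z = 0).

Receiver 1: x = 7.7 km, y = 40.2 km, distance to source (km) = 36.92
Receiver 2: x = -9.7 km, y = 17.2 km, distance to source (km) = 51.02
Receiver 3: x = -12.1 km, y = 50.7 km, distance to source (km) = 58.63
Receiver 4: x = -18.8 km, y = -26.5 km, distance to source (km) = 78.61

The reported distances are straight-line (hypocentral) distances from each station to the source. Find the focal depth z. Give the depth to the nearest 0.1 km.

Each station gives a sphere (x−x_i)² + (y−y_i)² + z² = d_i² (stations at z=0).
Subtracting the Receiver 1 sphere from Receiver 2 and Receiver 3: z² cancels, leaving linear equations in x and y:
-34.8 x − 46.0 y = -2525.35
-39.6 x + 21.0 y = -1032.82
Solving: x ≈ 39.391, y ≈ 25.099 km (keep extra digits for the depth step; rounded: 39.4, 25.1).
Then from the Receiver 1 sphere: z² = 36.92² − (x − 7.7)² − (y − 40.2)² with x = 39.391, y = 25.099, so z ≈ 11.434 ≈ 11.4 km.

depth ≈ 11.4 km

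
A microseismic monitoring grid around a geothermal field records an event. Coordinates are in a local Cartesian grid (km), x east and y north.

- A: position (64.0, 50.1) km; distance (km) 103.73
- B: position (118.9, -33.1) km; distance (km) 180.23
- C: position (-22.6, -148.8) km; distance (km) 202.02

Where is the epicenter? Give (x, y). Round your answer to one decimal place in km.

Circle about each station: (x − 64.0)² + (y − 50.1)² = 103.73²; (x − 118.9)² + (y + 33.1)² = 180.23²; (x + 22.6)² + (y + 148.8)² = 202.02².
Subtracting the A equation from the B and C equations removes the quadratic terms:
109.8 x − 166.4 y = -13096.13
-173.2 x − 397.8 y = -14005.98
Solving the 2×2 system: x ≈ -39.7, y ≈ 52.5 km.

-39.7 km east, 52.5 km north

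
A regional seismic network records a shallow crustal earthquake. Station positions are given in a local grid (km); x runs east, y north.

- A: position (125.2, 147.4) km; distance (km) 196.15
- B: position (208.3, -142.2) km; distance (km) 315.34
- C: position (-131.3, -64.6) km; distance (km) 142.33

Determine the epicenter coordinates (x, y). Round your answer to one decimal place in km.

Circle about each station: (x − 125.2)² + (y − 147.4)² = 196.15²; (x − 208.3)² + (y + 142.2)² = 315.34²; (x + 131.3)² + (y + 64.6)² = 142.33².
Subtracting pairs of circle equations eliminates x²+y² and gives linear equations (the radical axes):
166.2 x − 579.2 y = -34756.56
-513.0 x − 424.0 y = 2228.04
Solving the 2×2 system: x ≈ -43.6, y ≈ 47.5 km.

(-43.6, 47.5)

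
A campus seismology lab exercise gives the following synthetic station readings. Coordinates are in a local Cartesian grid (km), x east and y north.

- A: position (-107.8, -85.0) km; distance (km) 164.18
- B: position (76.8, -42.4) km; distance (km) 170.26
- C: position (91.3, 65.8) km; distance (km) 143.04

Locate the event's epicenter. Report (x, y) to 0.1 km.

(-51.7, 69.3)

Circle about each station: (x + 107.8)² + (y + 85.0)² = 164.18²; (x − 76.8)² + (y + 42.4)² = 170.26²; (x − 91.3)² + (y − 65.8)² = 143.04².
Subtracting pairs of circle equations eliminates x²+y² and gives linear equations (the radical axes):
369.2 x + 85.2 y = -13183.24
398.2 x + 301.6 y = 314.12
Solving the 2×2 system: x ≈ -51.7, y ≈ 69.3 km.
Check against A (with the unrounded x, y): √((x + 107.8)²+(y + 85.0)²) = 164.18 ≈ 164.18 km. ✓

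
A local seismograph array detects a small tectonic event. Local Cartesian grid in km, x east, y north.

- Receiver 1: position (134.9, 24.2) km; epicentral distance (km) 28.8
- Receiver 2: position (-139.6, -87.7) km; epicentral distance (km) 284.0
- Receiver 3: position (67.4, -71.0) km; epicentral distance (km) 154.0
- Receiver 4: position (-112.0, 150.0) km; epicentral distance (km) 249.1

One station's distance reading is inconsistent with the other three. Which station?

Solve using three stations at a time. Using Receiver 1, Receiver 2, Receiver 4 (subtract circle equations pairwise → linear system) gives (x, y) ≈ (112.8, 42.6).
Distances from that point to each station vs reported:
  Receiver 1: calculated 28.8 vs reported 28.8 → residual 0.0 km
  Receiver 2: calculated 284.0 vs reported 284.0 → residual 0.0 km
  Receiver 3: calculated 122.3 vs reported 154.0 → residual 31.7 km
  Receiver 4: calculated 249.1 vs reported 249.1 → residual 0.0 km
Receiver 1, Receiver 2, Receiver 4 are mutually consistent (residuals ≈ 0); Receiver 3 is off by 31.7 km.

Receiver 3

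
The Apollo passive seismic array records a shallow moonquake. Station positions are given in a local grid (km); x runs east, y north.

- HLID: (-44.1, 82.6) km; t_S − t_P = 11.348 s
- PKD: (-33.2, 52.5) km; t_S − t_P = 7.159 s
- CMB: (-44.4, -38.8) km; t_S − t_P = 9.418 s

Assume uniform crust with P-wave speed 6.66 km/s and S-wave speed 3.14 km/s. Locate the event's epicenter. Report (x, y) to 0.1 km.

Distance from S−P lag: d = Δt · v_P v_S / (v_P − v_S) = Δt · (6.66·3.14)/(6.66−3.14) ≈ 5.9410·Δt.
So d_HLID = 67.42, d_PKD = 42.53, d_CMB = 55.95 km.
Circle about each station: (x + 44.1)² + (y − 82.6)² = 67.42²; (x + 33.2)² + (y − 52.5)² = 42.53²; (x + 44.4)² + (y + 38.8)² = 55.95².
Subtracting the HLID equation from the PKD and CMB equations removes the quadratic terms:
21.8 x − 60.2 y = -2172.42
-0.6 x − 242.8 y = -3875.72
Solving the 2×2 system: x ≈ -55.2, y ≈ 16.1 km.

(-55.2, 16.1)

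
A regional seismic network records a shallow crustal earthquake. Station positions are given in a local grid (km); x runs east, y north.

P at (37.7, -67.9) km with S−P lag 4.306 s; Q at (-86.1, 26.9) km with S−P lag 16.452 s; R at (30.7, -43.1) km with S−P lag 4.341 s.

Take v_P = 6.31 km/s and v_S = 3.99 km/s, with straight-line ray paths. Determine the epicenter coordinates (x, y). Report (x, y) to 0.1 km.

(77.8, -43.9)

Distance from S−P lag: d = Δt · v_P v_S / (v_P − v_S) = Δt · (6.31·3.99)/(6.31−3.99) ≈ 10.8521·Δt.
So d_P = 46.73, d_Q = 178.54, d_R = 47.11 km.
Circle about each station: (x − 37.7)² + (y + 67.9)² = 46.73²; (x + 86.1)² + (y − 26.9)² = 178.54²; (x − 30.7)² + (y + 43.1)² = 47.11².
Subtracting pairs of circle equations eliminates x²+y² and gives linear equations (the radical axes):
-247.6 x + 189.6 y = -27587.72
-14.0 x + 49.6 y = -3267.26
Solving the 2×2 system: x ≈ 77.8, y ≈ -43.9 km.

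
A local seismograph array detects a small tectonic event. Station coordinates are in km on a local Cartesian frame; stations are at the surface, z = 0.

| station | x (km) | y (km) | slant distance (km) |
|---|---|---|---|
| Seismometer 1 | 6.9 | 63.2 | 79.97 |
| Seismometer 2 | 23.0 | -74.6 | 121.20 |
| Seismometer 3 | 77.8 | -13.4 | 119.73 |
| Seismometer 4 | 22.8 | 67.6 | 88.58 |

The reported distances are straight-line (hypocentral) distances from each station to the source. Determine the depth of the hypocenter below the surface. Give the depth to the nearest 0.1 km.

62.7 km

Each station gives a sphere (x−x_i)² + (y−y_i)² + z² = d_i² (stations at z=0).
Subtracting the Seismometer 1 sphere from Seismometer 2 and Seismometer 3: z² cancels, leaving linear equations in x and y:
32.2 x − 275.6 y = -6241.93
141.8 x − 153.2 y = -5749.52
Solving: x ≈ -18.400, y ≈ 20.499 km (keep extra digits for the depth step; rounded: -18.4, 20.5).
Then from the Seismometer 1 sphere: z² = 79.97² − (x − 6.9)² − (y − 63.2)² with x = -18.400, y = 20.499, so z ≈ 62.704 ≈ 62.7 km.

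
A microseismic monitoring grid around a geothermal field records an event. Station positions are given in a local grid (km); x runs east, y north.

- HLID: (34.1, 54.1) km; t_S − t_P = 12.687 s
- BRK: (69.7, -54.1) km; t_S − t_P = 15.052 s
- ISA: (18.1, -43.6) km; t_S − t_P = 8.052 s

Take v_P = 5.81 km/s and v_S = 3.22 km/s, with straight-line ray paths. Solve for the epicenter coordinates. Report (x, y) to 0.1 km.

-30.2 km east, -11.2 km north

Distance from S−P lag: d = Δt · v_P v_S / (v_P − v_S) = Δt · (5.81·3.22)/(5.81−3.22) ≈ 7.2232·Δt.
So d_HLID = 91.64, d_BRK = 108.72, d_ISA = 58.16 km.
Circle about each station: (x − 34.1)² + (y − 54.1)² = 91.64²; (x − 69.7)² + (y + 54.1)² = 108.72²; (x − 18.1)² + (y + 43.6)² = 58.16².
Subtracting pairs of circle equations eliminates x²+y² and gives linear equations (the radical axes):
71.2 x − 216.4 y = 273.13
-32.0 x − 195.4 y = 3154.25
Solving the 2×2 system: x ≈ -30.2, y ≈ -11.2 km.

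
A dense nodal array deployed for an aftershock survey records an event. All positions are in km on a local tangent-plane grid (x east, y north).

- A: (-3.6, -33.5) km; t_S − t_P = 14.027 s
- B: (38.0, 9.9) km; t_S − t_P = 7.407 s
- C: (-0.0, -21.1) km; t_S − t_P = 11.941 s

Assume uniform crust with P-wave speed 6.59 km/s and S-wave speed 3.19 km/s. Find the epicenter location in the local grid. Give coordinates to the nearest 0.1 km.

17.2 km east, 50.7 km north

Distance from S−P lag: d = Δt · v_P v_S / (v_P − v_S) = Δt · (6.59·3.19)/(6.59−3.19) ≈ 6.1830·Δt.
So d_A = 86.73, d_B = 45.80, d_C = 73.83 km.
Circle about each station: (x + 3.6)² + (y + 33.5)² = 86.73²; (x − 38.0)² + (y − 9.9)² = 45.80²; x² + (y + 21.1)² = 73.83².
Subtracting the A equation from the B and C equations removes the quadratic terms:
83.2 x + 86.8 y = 5831.25
7.2 x + 24.8 y = 1381.22
Solving the 2×2 system: x ≈ 17.2, y ≈ 50.7 km.
Check against A (with the unrounded x, y): √((x + 3.6)²+(y + 33.5)²) = 86.73 ≈ 86.73 km. ✓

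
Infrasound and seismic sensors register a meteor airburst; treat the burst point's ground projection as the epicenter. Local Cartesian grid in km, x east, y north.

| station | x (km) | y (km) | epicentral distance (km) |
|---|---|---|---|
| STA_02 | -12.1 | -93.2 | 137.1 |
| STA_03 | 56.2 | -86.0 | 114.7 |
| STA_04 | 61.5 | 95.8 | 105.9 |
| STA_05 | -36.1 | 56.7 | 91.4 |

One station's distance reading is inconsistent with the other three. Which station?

Solve using three stations at a time. Using STA_02, STA_03, STA_05 (subtract circle equations pairwise → linear system) gives (x, y) ≈ (50.9, 28.6).
Distances from that point to each station vs reported:
  STA_02: calculated 137.1 vs reported 137.1 → residual 0.0 km
  STA_03: calculated 114.7 vs reported 114.7 → residual 0.0 km
  STA_04: calculated 68.0 vs reported 105.9 → residual 37.9 km
  STA_05: calculated 91.4 vs reported 91.4 → residual 0.0 km
STA_02, STA_03, STA_05 are mutually consistent (residuals ≈ 0); STA_04 is off by 37.9 km.

STA_04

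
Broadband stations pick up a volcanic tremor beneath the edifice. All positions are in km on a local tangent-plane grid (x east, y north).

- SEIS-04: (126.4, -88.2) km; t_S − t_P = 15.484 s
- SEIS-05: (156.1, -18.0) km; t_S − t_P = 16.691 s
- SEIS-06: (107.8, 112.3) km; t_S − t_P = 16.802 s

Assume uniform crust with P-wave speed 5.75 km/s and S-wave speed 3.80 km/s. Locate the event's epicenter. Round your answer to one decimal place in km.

Distance from S−P lag: d = Δt · v_P v_S / (v_P − v_S) = Δt · (5.75·3.80)/(5.75−3.80) ≈ 11.2051·Δt.
So d_SEIS-04 = 173.50, d_SEIS-05 = 187.02, d_SEIS-06 = 188.27 km.
Circle about each station: (x − 126.4)² + (y + 88.2)² = 173.50²; (x − 156.1)² + (y + 18.0)² = 187.02²; (x − 107.8)² + (y − 112.3)² = 188.27².
Subtracting the SEIS-04 equation from the SEIS-05 and SEIS-06 equations removes the quadratic terms:
59.4 x + 140.4 y = -3939.22
-37.2 x + 401.0 y = -4867.41
Solving the 2×2 system: x ≈ -30.9, y ≈ -15.0 km.

-30.9 km east, -15.0 km north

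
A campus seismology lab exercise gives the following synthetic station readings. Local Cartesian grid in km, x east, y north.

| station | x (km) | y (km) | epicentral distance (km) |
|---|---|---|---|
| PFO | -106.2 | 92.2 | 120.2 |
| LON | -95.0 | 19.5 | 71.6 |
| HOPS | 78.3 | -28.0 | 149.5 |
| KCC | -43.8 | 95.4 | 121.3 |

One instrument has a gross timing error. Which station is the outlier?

LON

Solve using three stations at a time. Using PFO, HOPS, KCC (subtract circle equations pairwise → linear system) gives (x, y) ≈ (-71.1, -22.8).
Distances from that point to each station vs reported:
  PFO: calculated 120.2 vs reported 120.2 → residual 0.0 km
  LON: calculated 48.6 vs reported 71.6 → residual 23.0 km
  HOPS: calculated 149.5 vs reported 149.5 → residual 0.0 km
  KCC: calculated 121.3 vs reported 121.3 → residual 0.0 km
PFO, HOPS, KCC are mutually consistent (residuals ≈ 0); LON is off by 23.0 km.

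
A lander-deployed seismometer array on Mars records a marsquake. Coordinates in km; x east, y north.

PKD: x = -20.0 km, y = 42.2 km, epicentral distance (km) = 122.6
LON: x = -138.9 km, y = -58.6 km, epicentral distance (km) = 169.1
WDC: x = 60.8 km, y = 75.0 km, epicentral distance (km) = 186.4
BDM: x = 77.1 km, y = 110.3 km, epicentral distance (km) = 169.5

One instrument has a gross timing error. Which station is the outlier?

BDM

Solve using three stations at a time. Using PKD, LON, WDC (subtract circle equations pairwise → linear system) gives (x, y) ≈ (-122.3, 109.6).
Distances from that point to each station vs reported:
  PKD: calculated 122.5 vs reported 122.6 → residual 0.1 km
  LON: calculated 169.1 vs reported 169.1 → residual 0.0 km
  WDC: calculated 186.4 vs reported 186.4 → residual 0.0 km
  BDM: calculated 199.4 vs reported 169.5 → residual 29.9 km
PKD, LON, WDC are mutually consistent (residuals ≈ 0); BDM is off by 29.9 km.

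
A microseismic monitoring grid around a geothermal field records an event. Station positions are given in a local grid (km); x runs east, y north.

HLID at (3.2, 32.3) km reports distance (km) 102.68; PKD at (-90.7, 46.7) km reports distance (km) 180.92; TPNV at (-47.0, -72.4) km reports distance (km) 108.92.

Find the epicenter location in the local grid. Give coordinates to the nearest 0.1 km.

Circle about each station: (x − 3.2)² + (y − 32.3)² = 102.68²; (x + 90.7)² + (y − 46.7)² = 180.92²; (x + 47.0)² + (y + 72.4)² = 108.92².
Subtracting pairs of circle equations eliminates x²+y² and gives linear equations (the radical axes):
-187.8 x + 28.8 y = -12835.01
-100.4 x − 209.4 y = 5076.85
Solving the 2×2 system: x ≈ 60.2, y ≈ -53.1 km.

(60.2, -53.1)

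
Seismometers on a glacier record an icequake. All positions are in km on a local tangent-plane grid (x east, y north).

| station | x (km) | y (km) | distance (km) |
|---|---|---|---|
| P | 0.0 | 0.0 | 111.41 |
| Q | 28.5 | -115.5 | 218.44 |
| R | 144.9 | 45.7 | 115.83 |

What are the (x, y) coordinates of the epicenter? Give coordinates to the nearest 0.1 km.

Circle about each station: x² + y² = 111.41²; (x − 28.5)² + (y + 115.5)² = 218.44²; (x − 144.9)² + (y − 45.7)² = 115.83².
Subtracting pairs of circle equations eliminates x²+y² and gives linear equations (the radical axes):
57.0 x − 231.0 y = -21151.35
289.8 x + 91.4 y = 22080.10
Solving the 2×2 system: x ≈ 43.9, y ≈ 102.4 km.

43.9 km east, 102.4 km north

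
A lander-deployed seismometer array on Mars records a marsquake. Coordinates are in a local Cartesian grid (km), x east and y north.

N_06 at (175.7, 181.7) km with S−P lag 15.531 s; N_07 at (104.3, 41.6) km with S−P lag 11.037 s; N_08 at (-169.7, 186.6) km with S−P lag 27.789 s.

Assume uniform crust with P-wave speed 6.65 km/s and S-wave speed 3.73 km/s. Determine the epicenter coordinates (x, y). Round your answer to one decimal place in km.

Distance from S−P lag: d = Δt · v_P v_S / (v_P − v_S) = Δt · (6.65·3.73)/(6.65−3.73) ≈ 8.4947·Δt.
So d_N_06 = 131.93, d_N_07 = 93.76, d_N_08 = 236.06 km.
Circle about each station: (x − 175.7)² + (y − 181.7)² = 131.93²; (x − 104.3)² + (y − 41.6)² = 93.76²; (x + 169.7)² + (y − 186.6)² = 236.06².
Subtracting pairs of circle equations eliminates x²+y² and gives linear equations (the radical axes):
-142.8 x − 280.2 y = -42661.74
-690.8 x + 9.8 y = -38586.53
Solving the 2×2 system: x ≈ 57.6, y ≈ 122.9 km.

57.6 km east, 122.9 km north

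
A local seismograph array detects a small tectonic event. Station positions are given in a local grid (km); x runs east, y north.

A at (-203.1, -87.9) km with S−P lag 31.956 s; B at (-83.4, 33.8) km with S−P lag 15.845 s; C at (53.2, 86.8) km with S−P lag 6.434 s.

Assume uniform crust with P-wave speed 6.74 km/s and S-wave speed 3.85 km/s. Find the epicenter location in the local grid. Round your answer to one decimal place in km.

Distance from S−P lag: d = Δt · v_P v_S / (v_P − v_S) = Δt · (6.74·3.85)/(6.74−3.85) ≈ 8.9789·Δt.
So d_A = 286.93, d_B = 142.27, d_C = 57.77 km.
Circle about each station: (x + 203.1)² + (y + 87.9)² = 286.93²; (x + 83.4)² + (y − 33.8)² = 142.27²; (x − 53.2)² + (y − 86.8)² = 57.77².
Subtracting the A equation from the B and C equations removes the quadratic terms:
239.4 x + 243.4 y = 21210.05
512.6 x + 349.4 y = 40379.91
Solving the 2×2 system: x ≈ 58.8, y ≈ 29.3 km.

x ≈ 58.8 km, y ≈ 29.3 km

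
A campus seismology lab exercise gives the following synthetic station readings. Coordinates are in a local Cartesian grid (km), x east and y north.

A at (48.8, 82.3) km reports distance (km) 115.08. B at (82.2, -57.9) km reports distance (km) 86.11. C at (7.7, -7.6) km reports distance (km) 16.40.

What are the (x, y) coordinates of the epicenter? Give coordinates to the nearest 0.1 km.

Circle about each station: (x − 48.8)² + (y − 82.3)² = 115.08²; (x − 82.2)² + (y + 57.9)² = 86.11²; (x − 7.7)² + (y + 7.6)² = 16.40².
Subtracting pairs of circle equations eliminates x²+y² and gives linear equations (the radical axes):
66.8 x − 280.4 y = 6782.99
-82.2 x − 179.8 y = 3936.77
Solving the 2×2 system: x ≈ 3.3, y ≈ -23.4 km.

(3.3, -23.4)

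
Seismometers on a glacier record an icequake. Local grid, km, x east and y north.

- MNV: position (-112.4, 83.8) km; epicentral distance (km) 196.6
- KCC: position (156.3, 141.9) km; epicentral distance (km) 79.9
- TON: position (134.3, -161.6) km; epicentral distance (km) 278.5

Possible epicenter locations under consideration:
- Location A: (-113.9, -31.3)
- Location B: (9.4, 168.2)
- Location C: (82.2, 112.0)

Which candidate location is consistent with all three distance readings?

For each candidate, compare |candidate − station| to the reported distance:
Location A: residuals MNV 81.5, KCC 241.0, TON 1.8 → max 241.0 km
Location B: residuals MNV 48.4, KCC 69.3, TON 74.2 → max 74.2 km
Location C: residuals MNV 0.0, KCC 0.0, TON 0.0 → max 0.0 km
Only Location C has all residuals ≈ 0.

Location C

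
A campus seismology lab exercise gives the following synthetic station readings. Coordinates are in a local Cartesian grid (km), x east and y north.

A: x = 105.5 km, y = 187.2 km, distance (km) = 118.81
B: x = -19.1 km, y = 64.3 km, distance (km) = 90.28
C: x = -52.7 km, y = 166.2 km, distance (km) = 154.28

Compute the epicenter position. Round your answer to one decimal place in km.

Circle about each station: (x − 105.5)² + (y − 187.2)² = 118.81²; (x + 19.1)² + (y − 64.3)² = 90.28²; (x + 52.7)² + (y − 166.2)² = 154.28².
Subtracting the A equation from the B and C equations removes the quadratic terms:
-249.2 x − 245.8 y = -35709.45
-316.4 x − 42.0 y = -25460.86
Solving the 2×2 system: x ≈ 70.7, y ≈ 73.6 km.

(70.7, 73.6)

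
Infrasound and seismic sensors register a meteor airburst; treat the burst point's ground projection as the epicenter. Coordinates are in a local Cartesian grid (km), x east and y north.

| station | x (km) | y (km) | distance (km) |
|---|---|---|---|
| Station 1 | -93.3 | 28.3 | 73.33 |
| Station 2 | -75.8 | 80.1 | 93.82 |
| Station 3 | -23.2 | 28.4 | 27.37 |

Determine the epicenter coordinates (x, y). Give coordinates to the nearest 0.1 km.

Circle about each station: (x + 93.3)² + (y − 28.3)² = 73.33²; (x + 75.8)² + (y − 80.1)² = 93.82²; (x + 23.2)² + (y − 28.4)² = 27.37².
Subtracting the Station 1 equation from the Station 2 and Station 3 equations removes the quadratic terms:
35.0 x + 103.6 y = -769.03
140.2 x + 0.2 y = -3532.81
Solving the 2×2 system: x ≈ -25.2, y ≈ 1.1 km.

x ≈ -25.2 km, y ≈ 1.1 km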